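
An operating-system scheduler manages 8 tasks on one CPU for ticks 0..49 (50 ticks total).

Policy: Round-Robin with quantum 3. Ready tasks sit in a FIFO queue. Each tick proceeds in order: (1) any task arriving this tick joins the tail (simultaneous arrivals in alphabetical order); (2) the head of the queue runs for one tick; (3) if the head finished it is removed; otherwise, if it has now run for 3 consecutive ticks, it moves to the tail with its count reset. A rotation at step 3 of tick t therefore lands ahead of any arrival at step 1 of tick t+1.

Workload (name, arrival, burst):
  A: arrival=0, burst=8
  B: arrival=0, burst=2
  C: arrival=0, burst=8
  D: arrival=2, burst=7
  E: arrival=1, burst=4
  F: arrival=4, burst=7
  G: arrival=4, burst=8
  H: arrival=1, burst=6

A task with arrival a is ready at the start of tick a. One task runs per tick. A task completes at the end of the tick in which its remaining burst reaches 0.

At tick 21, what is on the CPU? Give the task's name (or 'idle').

running at tick 21 = F

t=0: queue=[A,B,C] q_used=0 → run A
t=1: queue=[A,B,C,E,H] q_used=1 → run A
t=2: queue=[A,B,C,E,H,D] q_used=2 → run A
t=3: queue=[B,C,E,H,D,A] q_used=0 → run B
t=4: queue=[B,C,E,H,D,A,F,G] q_used=1 → run B
t=5: queue=[C,E,H,D,A,F,G] q_used=0 → run C
t=6: queue=[C,E,H,D,A,F,G] q_used=1 → run C
t=7: queue=[C,E,H,D,A,F,G] q_used=2 → run C
t=8: queue=[E,H,D,A,F,G,C] q_used=0 → run E
t=9: queue=[E,H,D,A,F,G,C] q_used=1 → run E
t=10: queue=[E,H,D,A,F,G,C] q_used=2 → run E
t=11: queue=[H,D,A,F,G,C,E] q_used=0 → run H
t=12: queue=[H,D,A,F,G,C,E] q_used=1 → run H
t=13: queue=[H,D,A,F,G,C,E] q_used=2 → run H
t=14: queue=[D,A,F,G,C,E,H] q_used=0 → run D
t=15: queue=[D,A,F,G,C,E,H] q_used=1 → run D
t=16: queue=[D,A,F,G,C,E,H] q_used=2 → run D
t=17: queue=[A,F,G,C,E,H,D] q_used=0 → run A
t=18: queue=[A,F,G,C,E,H,D] q_used=1 → run A
t=19: queue=[A,F,G,C,E,H,D] q_used=2 → run A
t=20: queue=[F,G,C,E,H,D,A] q_used=0 → run F
t=21: queue=[F,G,C,E,H,D,A] q_used=1 → run F
t=22: queue=[F,G,C,E,H,D,A] q_used=2 → run F
t=23: queue=[G,C,E,H,D,A,F] q_used=0 → run G
t=24: queue=[G,C,E,H,D,A,F] q_used=1 → run G
t=25: queue=[G,C,E,H,D,A,F] q_used=2 → run G
t=26: queue=[C,E,H,D,A,F,G] q_used=0 → run C
t=27: queue=[C,E,H,D,A,F,G] q_used=1 → run C
t=28: queue=[C,E,H,D,A,F,G] q_used=2 → run C
t=29: queue=[E,H,D,A,F,G,C] q_used=0 → run E
t=30: queue=[H,D,A,F,G,C] q_used=0 → run H
t=31: queue=[H,D,A,F,G,C] q_used=1 → run H
t=32: queue=[H,D,A,F,G,C] q_used=2 → run H
t=33: queue=[D,A,F,G,C] q_used=0 → run D
t=34: queue=[D,A,F,G,C] q_used=1 → run D
t=35: queue=[D,A,F,G,C] q_used=2 → run D
t=36: queue=[A,F,G,C,D] q_used=0 → run A
t=37: queue=[A,F,G,C,D] q_used=1 → run A
t=38: queue=[F,G,C,D] q_used=0 → run F
t=39: queue=[F,G,C,D] q_used=1 → run F
t=40: queue=[F,G,C,D] q_used=2 → run F
t=41: queue=[G,C,D,F] q_used=0 → run G
t=42: queue=[G,C,D,F] q_used=1 → run G
t=43: queue=[G,C,D,F] q_used=2 → run G
t=44: queue=[C,D,F,G] q_used=0 → run C
t=45: queue=[C,D,F,G] q_used=1 → run C
t=46: queue=[D,F,G] q_used=0 → run D
t=47: queue=[F,G] q_used=0 → run F
t=48: queue=[G] q_used=0 → run G
t=49: queue=[G] q_used=1 → run G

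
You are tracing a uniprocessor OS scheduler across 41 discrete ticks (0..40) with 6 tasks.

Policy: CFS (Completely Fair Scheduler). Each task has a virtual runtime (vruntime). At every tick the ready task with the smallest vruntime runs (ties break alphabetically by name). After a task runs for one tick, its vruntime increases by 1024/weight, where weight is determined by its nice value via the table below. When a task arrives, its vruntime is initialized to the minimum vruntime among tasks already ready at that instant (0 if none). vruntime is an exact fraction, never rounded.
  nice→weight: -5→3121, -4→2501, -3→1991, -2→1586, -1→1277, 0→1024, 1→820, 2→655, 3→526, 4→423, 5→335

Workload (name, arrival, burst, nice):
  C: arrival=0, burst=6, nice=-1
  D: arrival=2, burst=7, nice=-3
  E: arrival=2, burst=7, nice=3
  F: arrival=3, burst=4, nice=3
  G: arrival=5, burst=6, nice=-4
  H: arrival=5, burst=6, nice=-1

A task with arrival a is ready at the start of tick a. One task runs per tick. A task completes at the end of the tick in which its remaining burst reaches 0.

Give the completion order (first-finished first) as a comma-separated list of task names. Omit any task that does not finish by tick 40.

completion order = G, C, D, H, F, E

t=0: vr[C=0] → run C
t=1: vr[C=1024/1277] → run C
t=2: vr[C=2048/1277 D=2048/1277 E=2048/1277] → run C
t=3: vr[C=3072/1277 D=2048/1277 E=2048/1277 F=2048/1277] → run D
t=4: vr[C=3072/1277 D=5385216/2542507 E=2048/1277 F=2048/1277] → run E
t=5: vr[C=3072/1277 D=5385216/2542507 E=1192448/335851 F=2048/1277 G=2048/1277 H=2048/1277] → run F
t=6: vr[C=3072/1277 D=5385216/2542507 E=1192448/335851 F=1192448/335851 G=2048/1277 H=2048/1277] → run G
t=7: vr[C=3072/1277 D=5385216/2542507 E=1192448/335851 F=1192448/335851 G=6429696/3193777 H=2048/1277] → run H
t=8: vr[C=3072/1277 D=5385216/2542507 E=1192448/335851 F=1192448/335851 G=6429696/3193777 H=3072/1277] → run G
t=9: vr[C=3072/1277 D=5385216/2542507 E=1192448/335851 F=1192448/335851 G=7737344/3193777 H=3072/1277] → run D
t=10: vr[C=3072/1277 D=6692864/2542507 E=1192448/335851 F=1192448/335851 G=7737344/3193777 H=3072/1277] → run C
t=11: vr[C=4096/1277 D=6692864/2542507 E=1192448/335851 F=1192448/335851 G=7737344/3193777 H=3072/1277] → run H
t=12: vr[C=4096/1277 D=6692864/2542507 E=1192448/335851 F=1192448/335851 G=7737344/3193777 H=4096/1277] → run G
t=13: vr[C=4096/1277 D=6692864/2542507 E=1192448/335851 F=1192448/335851 G=9044992/3193777 H=4096/1277] → run D
t=14: vr[C=4096/1277 D=8000512/2542507 E=1192448/335851 F=1192448/335851 G=9044992/3193777 H=4096/1277] → run G
t=15: vr[C=4096/1277 D=8000512/2542507 E=1192448/335851 F=1192448/335851 G=10352640/3193777 H=4096/1277] → run D
t=16: vr[C=4096/1277 D=9308160/2542507 E=1192448/335851 F=1192448/335851 G=10352640/3193777 H=4096/1277] → run C
t=17: vr[C=5120/1277 D=9308160/2542507 E=1192448/335851 F=1192448/335851 G=10352640/3193777 H=4096/1277] → run H
t=18: vr[C=5120/1277 D=9308160/2542507 E=1192448/335851 F=1192448/335851 G=10352640/3193777 H=5120/1277] → run G
t=19: vr[C=5120/1277 D=9308160/2542507 E=1192448/335851 F=1192448/335851 G=11660288/3193777 H=5120/1277] → run E
t=20: vr[C=5120/1277 D=9308160/2542507 E=1846272/335851 F=1192448/335851 G=11660288/3193777 H=5120/1277] → run F
t=21: vr[C=5120/1277 D=9308160/2542507 E=1846272/335851 F=1846272/335851 G=11660288/3193777 H=5120/1277] → run G
t=22: vr[C=5120/1277 D=9308160/2542507 E=1846272/335851 F=1846272/335851 H=5120/1277] → run D
t=23: vr[C=5120/1277 D=10615808/2542507 E=1846272/335851 F=1846272/335851 H=5120/1277] → run C
t=24: vr[D=10615808/2542507 E=1846272/335851 F=1846272/335851 H=5120/1277] → run H
t=25: vr[D=10615808/2542507 E=1846272/335851 F=1846272/335851 H=6144/1277] → run D
t=26: vr[D=11923456/2542507 E=1846272/335851 F=1846272/335851 H=6144/1277] → run D
t=27: vr[E=1846272/335851 F=1846272/335851 H=6144/1277] → run H
t=28: vr[E=1846272/335851 F=1846272/335851 H=7168/1277] → run E
t=29: vr[E=2500096/335851 F=1846272/335851 H=7168/1277] → run F
t=30: vr[E=2500096/335851 F=2500096/335851 H=7168/1277] → run H
t=31: vr[E=2500096/335851 F=2500096/335851] → run E
t=32: vr[E=3153920/335851 F=2500096/335851] → run F
t=33: vr[E=3153920/335851] → run E
t=34: vr[E=3807744/335851] → run E
t=35: vr[E=4461568/335851] → run E
t=36: (idle)
t=37: (idle)
t=38: (idle)
t=39: (idle)
t=40: (idle)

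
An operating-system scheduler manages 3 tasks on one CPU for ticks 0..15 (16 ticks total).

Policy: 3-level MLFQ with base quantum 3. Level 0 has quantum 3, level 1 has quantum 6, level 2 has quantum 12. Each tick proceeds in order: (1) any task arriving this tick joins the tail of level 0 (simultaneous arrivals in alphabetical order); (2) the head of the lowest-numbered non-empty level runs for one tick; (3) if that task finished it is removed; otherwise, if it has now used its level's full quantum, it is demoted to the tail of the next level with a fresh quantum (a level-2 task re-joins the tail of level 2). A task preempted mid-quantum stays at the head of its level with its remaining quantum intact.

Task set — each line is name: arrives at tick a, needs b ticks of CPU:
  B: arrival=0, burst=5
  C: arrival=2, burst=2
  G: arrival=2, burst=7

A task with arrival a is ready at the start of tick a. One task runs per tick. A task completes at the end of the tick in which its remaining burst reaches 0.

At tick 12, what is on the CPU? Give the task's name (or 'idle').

running at tick 12 = G

t=0: L0/L1/L2 = B/-/- → run B
t=1: L0/L1/L2 = B/-/- → run B
t=2: L0/L1/L2 = BCG/-/- → run B
t=3: L0/L1/L2 = CG/B/- → run C
t=4: L0/L1/L2 = CG/B/- → run C
t=5: L0/L1/L2 = G/B/- → run G
t=6: L0/L1/L2 = G/B/- → run G
t=7: L0/L1/L2 = G/B/- → run G
t=8: L0/L1/L2 = -/BG/- → run B
t=9: L0/L1/L2 = -/BG/- → run B
t=10: L0/L1/L2 = -/G/- → run G
t=11: L0/L1/L2 = -/G/- → run G
t=12: L0/L1/L2 = -/G/- → run G
t=13: L0/L1/L2 = -/G/- → run G
t=14: (idle)
t=15: (idle)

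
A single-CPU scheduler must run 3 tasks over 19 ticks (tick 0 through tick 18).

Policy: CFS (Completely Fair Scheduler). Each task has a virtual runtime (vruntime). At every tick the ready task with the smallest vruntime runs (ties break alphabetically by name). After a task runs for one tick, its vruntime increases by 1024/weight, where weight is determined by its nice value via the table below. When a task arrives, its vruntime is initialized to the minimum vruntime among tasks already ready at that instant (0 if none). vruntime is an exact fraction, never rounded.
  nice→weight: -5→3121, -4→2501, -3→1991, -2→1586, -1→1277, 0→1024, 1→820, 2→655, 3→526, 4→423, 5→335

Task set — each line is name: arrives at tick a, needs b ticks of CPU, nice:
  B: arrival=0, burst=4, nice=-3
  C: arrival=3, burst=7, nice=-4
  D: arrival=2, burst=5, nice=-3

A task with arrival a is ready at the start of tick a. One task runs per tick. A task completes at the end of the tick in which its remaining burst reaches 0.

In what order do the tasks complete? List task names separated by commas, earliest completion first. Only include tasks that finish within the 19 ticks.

t=0: vr[B=0] → run B
t=1: vr[B=1024/1991] → run B
t=2: vr[B=2048/1991 D=2048/1991] → run B
t=3: vr[B=3072/1991 C=2048/1991 D=2048/1991] → run C
t=4: vr[B=3072/1991 C=7160832/4979491 D=2048/1991] → run D
t=5: vr[B=3072/1991 C=7160832/4979491 D=3072/1991] → run C
t=6: vr[B=3072/1991 C=9199616/4979491 D=3072/1991] → run B
t=7: vr[C=9199616/4979491 D=3072/1991] → run D
t=8: vr[C=9199616/4979491 D=4096/1991] → run C
t=9: vr[C=11238400/4979491 D=4096/1991] → run D
t=10: vr[C=11238400/4979491 D=5120/1991] → run C
t=11: vr[C=13277184/4979491 D=5120/1991] → run D
t=12: vr[C=13277184/4979491 D=6144/1991] → run C
t=13: vr[C=15315968/4979491 D=6144/1991] → run C
t=14: vr[C=17354752/4979491 D=6144/1991] → run D
t=15: vr[C=17354752/4979491] → run C
t=16: (idle)
t=17: (idle)
t=18: (idle)

completion order = B, D, C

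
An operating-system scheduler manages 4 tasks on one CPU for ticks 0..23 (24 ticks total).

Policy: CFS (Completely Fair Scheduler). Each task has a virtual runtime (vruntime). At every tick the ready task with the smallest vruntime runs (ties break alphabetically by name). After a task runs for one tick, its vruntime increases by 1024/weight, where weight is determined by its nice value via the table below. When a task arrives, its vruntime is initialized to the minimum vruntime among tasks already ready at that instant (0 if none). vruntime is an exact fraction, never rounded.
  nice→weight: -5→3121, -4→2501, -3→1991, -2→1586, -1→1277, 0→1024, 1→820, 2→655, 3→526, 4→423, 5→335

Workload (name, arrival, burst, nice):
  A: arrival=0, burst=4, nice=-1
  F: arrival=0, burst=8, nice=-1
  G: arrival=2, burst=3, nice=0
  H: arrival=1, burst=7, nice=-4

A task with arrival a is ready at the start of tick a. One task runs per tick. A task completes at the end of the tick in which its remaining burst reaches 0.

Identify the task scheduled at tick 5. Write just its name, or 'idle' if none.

running at tick 5 = A

t=0: vr[A=0 F=0] → run A
t=1: vr[A=1024/1277 F=0 H=0] → run F
t=2: vr[A=1024/1277 F=1024/1277 G=0 H=0] → run G
t=3: vr[A=1024/1277 F=1024/1277 G=1 H=0] → run H
t=4: vr[A=1024/1277 F=1024/1277 G=1 H=1024/2501] → run H
t=5: vr[A=1024/1277 F=1024/1277 G=1 H=2048/2501] → run A
t=6: vr[A=2048/1277 F=1024/1277 G=1 H=2048/2501] → run F
t=7: vr[A=2048/1277 F=2048/1277 G=1 H=2048/2501] → run H
t=8: vr[A=2048/1277 F=2048/1277 G=1 H=3072/2501] → run G
t=9: vr[A=2048/1277 F=2048/1277 G=2 H=3072/2501] → run H
t=10: vr[A=2048/1277 F=2048/1277 G=2 H=4096/2501] → run A
t=11: vr[A=3072/1277 F=2048/1277 G=2 H=4096/2501] → run F
t=12: vr[A=3072/1277 F=3072/1277 G=2 H=4096/2501] → run H
t=13: vr[A=3072/1277 F=3072/1277 G=2 H=5120/2501] → run G
t=14: vr[A=3072/1277 F=3072/1277 H=5120/2501] → run H
t=15: vr[A=3072/1277 F=3072/1277 H=6144/2501] → run A
t=16: vr[F=3072/1277 H=6144/2501] → run F
t=17: vr[F=4096/1277 H=6144/2501] → run H
t=18: vr[F=4096/1277] → run F
t=19: vr[F=5120/1277] → run F
t=20: vr[F=6144/1277] → run F
t=21: vr[F=7168/1277] → run F
t=22: (idle)
t=23: (idle)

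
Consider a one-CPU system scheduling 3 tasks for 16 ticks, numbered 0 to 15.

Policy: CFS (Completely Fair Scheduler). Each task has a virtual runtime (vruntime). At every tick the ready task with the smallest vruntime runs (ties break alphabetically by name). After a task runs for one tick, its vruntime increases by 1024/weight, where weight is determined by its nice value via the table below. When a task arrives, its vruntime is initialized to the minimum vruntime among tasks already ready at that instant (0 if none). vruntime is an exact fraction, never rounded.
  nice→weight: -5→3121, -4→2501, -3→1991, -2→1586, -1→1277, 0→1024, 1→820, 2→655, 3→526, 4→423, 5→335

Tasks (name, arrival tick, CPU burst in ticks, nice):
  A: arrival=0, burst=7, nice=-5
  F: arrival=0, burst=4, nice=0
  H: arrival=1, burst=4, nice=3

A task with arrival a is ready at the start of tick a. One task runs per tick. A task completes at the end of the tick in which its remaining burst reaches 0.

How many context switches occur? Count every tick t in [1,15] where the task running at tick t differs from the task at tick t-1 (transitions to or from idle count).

t=0: vr[A=0 F=0] → run A
t=1: vr[A=1024/3121 F=0 H=0] → run F
t=2: vr[A=1024/3121 F=1 H=0] → run H
t=3: vr[A=1024/3121 F=1 H=512/263] → run A
t=4: vr[A=2048/3121 F=1 H=512/263] → run A
t=5: vr[A=3072/3121 F=1 H=512/263] → run A
t=6: vr[A=4096/3121 F=1 H=512/263] → run F
t=7: vr[A=4096/3121 F=2 H=512/263] → run A
t=8: vr[A=5120/3121 F=2 H=512/263] → run A
t=9: vr[A=6144/3121 F=2 H=512/263] → run H
t=10: vr[A=6144/3121 F=2 H=1024/263] → run A
t=11: vr[F=2 H=1024/263] → run F
t=12: vr[F=3 H=1024/263] → run F
t=13: vr[H=1024/263] → run H
t=14: vr[H=1536/263] → run H
t=15: (idle)

context switches = 10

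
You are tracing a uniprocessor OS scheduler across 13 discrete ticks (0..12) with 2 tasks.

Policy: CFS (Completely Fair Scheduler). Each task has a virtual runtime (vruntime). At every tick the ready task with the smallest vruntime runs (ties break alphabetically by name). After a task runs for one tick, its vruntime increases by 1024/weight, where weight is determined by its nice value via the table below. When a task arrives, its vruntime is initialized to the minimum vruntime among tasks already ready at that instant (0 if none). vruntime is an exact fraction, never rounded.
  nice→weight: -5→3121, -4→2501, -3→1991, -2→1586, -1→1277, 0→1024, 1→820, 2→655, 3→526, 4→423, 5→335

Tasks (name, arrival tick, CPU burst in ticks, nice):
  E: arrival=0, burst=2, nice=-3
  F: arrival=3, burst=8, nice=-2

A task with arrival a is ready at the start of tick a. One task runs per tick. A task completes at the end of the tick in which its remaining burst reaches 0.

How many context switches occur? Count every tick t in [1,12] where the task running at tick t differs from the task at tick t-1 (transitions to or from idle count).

context switches = 3

t=0: vr[E=0] → run E
t=1: vr[E=1024/1991] → run E
t=2: (idle)
t=3: vr[F=0] → run F
t=4: vr[F=512/793] → run F
t=5: vr[F=1024/793] → run F
t=6: vr[F=1536/793] → run F
t=7: vr[F=2048/793] → run F
t=8: vr[F=2560/793] → run F
t=9: vr[F=3072/793] → run F
t=10: vr[F=3584/793] → run F
t=11: (idle)
t=12: (idle)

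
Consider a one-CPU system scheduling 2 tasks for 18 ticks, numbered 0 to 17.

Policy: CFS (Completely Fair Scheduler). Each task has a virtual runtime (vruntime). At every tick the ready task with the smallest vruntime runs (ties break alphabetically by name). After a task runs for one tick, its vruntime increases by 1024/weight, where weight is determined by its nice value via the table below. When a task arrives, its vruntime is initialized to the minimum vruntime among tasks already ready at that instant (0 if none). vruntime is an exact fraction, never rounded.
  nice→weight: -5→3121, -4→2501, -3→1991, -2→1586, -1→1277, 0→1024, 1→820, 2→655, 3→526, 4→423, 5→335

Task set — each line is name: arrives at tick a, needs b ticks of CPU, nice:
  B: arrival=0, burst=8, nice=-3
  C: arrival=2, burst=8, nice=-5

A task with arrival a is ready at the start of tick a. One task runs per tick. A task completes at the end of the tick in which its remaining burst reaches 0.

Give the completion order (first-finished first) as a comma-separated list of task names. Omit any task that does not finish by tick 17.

completion order = C, B

t=0: vr[B=0] → run B
t=1: vr[B=1024/1991] → run B
t=2: vr[B=2048/1991 C=2048/1991] → run B
t=3: vr[B=3072/1991 C=2048/1991] → run C
t=4: vr[B=3072/1991 C=8430592/6213911] → run C
t=5: vr[B=3072/1991 C=10469376/6213911] → run B
t=6: vr[B=4096/1991 C=10469376/6213911] → run C
t=7: vr[B=4096/1991 C=12508160/6213911] → run C
t=8: vr[B=4096/1991 C=14546944/6213911] → run B
t=9: vr[B=5120/1991 C=14546944/6213911] → run C
t=10: vr[B=5120/1991 C=16585728/6213911] → run B
t=11: vr[B=6144/1991 C=16585728/6213911] → run C
t=12: vr[B=6144/1991 C=18624512/6213911] → run C
t=13: vr[B=6144/1991 C=20663296/6213911] → run B
t=14: vr[B=7168/1991 C=20663296/6213911] → run C
t=15: vr[B=7168/1991] → run B
t=16: (idle)
t=17: (idle)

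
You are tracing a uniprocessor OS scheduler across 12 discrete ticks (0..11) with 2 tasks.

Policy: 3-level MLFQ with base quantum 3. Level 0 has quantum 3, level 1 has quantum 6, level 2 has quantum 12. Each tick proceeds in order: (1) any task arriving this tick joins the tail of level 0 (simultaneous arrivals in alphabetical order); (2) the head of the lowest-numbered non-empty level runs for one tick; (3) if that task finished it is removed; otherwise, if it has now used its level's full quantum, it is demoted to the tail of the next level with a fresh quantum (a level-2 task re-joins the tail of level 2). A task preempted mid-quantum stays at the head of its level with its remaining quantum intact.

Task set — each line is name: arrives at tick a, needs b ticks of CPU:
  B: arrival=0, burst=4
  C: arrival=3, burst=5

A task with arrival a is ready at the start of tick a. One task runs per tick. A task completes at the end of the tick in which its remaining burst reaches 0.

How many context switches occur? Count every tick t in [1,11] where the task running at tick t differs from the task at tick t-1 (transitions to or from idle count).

context switches = 4

t=0: L0/L1/L2 = B/-/- → run B
t=1: L0/L1/L2 = B/-/- → run B
t=2: L0/L1/L2 = B/-/- → run B
t=3: L0/L1/L2 = C/B/- → run C
t=4: L0/L1/L2 = C/B/- → run C
t=5: L0/L1/L2 = C/B/- → run C
t=6: L0/L1/L2 = -/BC/- → run B
t=7: L0/L1/L2 = -/C/- → run C
t=8: L0/L1/L2 = -/C/- → run C
t=9: (idle)
t=10: (idle)
t=11: (idle)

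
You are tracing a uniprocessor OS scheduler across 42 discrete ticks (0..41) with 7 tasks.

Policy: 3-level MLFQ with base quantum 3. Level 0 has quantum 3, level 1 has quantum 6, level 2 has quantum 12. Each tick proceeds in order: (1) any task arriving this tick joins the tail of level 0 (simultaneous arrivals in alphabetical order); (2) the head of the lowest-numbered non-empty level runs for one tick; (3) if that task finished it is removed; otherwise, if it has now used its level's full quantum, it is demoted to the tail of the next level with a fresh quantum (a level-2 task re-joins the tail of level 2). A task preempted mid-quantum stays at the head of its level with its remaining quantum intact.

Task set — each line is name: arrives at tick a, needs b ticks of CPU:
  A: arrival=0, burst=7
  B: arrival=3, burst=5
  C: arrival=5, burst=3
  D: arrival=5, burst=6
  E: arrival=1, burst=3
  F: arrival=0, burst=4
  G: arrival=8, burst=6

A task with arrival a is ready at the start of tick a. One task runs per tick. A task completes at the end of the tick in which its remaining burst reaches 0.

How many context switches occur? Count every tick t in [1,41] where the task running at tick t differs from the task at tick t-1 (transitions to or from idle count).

context switches = 12

t=0: L0/L1/L2 = AF/-/- → run A
t=1: L0/L1/L2 = AFE/-/- → run A
t=2: L0/L1/L2 = AFE/-/- → run A
t=3: L0/L1/L2 = FEB/A/- → run F
t=4: L0/L1/L2 = FEB/A/- → run F
t=5: L0/L1/L2 = FEBCD/A/- → run F
t=6: L0/L1/L2 = EBCD/AF/- → run E
t=7: L0/L1/L2 = EBCD/AF/- → run E
t=8: L0/L1/L2 = EBCDG/AF/- → run E
t=9: L0/L1/L2 = BCDG/AF/- → run B
t=10: L0/L1/L2 = BCDG/AF/- → run B
t=11: L0/L1/L2 = BCDG/AF/- → run B
t=12: L0/L1/L2 = CDG/AFB/- → run C
t=13: L0/L1/L2 = CDG/AFB/- → run C
t=14: L0/L1/L2 = CDG/AFB/- → run C
t=15: L0/L1/L2 = DG/AFB/- → run D
t=16: L0/L1/L2 = DG/AFB/- → run D
t=17: L0/L1/L2 = DG/AFB/- → run D
t=18: L0/L1/L2 = G/AFBD/- → run G
t=19: L0/L1/L2 = G/AFBD/- → run G
t=20: L0/L1/L2 = G/AFBD/- → run G
t=21: L0/L1/L2 = -/AFBDG/- → run A
t=22: L0/L1/L2 = -/AFBDG/- → run A
t=23: L0/L1/L2 = -/AFBDG/- → run A
t=24: L0/L1/L2 = -/AFBDG/- → run A
t=25: L0/L1/L2 = -/FBDG/- → run F
t=26: L0/L1/L2 = -/BDG/- → run B
t=27: L0/L1/L2 = -/BDG/- → run B
t=28: L0/L1/L2 = -/DG/- → run D
t=29: L0/L1/L2 = -/DG/- → run D
t=30: L0/L1/L2 = -/DG/- → run D
t=31: L0/L1/L2 = -/G/- → run G
t=32: L0/L1/L2 = -/G/- → run G
t=33: L0/L1/L2 = -/G/- → run G
t=34: (idle)
t=35: (idle)
t=36: (idle)
t=37: (idle)
t=38: (idle)
t=39: (idle)
t=40: (idle)
t=41: (idle)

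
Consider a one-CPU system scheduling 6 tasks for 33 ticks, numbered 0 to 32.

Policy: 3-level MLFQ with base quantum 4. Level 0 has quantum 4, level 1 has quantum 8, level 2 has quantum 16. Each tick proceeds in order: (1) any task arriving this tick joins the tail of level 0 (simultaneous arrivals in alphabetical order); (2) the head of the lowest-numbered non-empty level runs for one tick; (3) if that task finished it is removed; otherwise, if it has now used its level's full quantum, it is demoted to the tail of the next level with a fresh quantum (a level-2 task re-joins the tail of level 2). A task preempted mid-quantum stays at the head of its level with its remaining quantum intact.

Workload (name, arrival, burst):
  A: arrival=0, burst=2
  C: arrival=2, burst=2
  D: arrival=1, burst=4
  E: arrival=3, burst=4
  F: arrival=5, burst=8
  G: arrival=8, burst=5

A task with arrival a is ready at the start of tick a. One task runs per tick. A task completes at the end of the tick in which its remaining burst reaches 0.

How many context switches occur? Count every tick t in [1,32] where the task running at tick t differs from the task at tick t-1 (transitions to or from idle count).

context switches = 8

t=0: L0/L1/L2 = A/-/- → run A
t=1: L0/L1/L2 = AD/-/- → run A
t=2: L0/L1/L2 = DC/-/- → run D
t=3: L0/L1/L2 = DCE/-/- → run D
t=4: L0/L1/L2 = DCE/-/- → run D
t=5: L0/L1/L2 = DCEF/-/- → run D
t=6: L0/L1/L2 = CEF/-/- → run C
t=7: L0/L1/L2 = CEF/-/- → run C
t=8: L0/L1/L2 = EFG/-/- → run E
t=9: L0/L1/L2 = EFG/-/- → run E
t=10: L0/L1/L2 = EFG/-/- → run E
t=11: L0/L1/L2 = EFG/-/- → run E
t=12: L0/L1/L2 = FG/-/- → run F
t=13: L0/L1/L2 = FG/-/- → run F
t=14: L0/L1/L2 = FG/-/- → run F
t=15: L0/L1/L2 = FG/-/- → run F
t=16: L0/L1/L2 = G/F/- → run G
t=17: L0/L1/L2 = G/F/- → run G
t=18: L0/L1/L2 = G/F/- → run G
t=19: L0/L1/L2 = G/F/- → run G
t=20: L0/L1/L2 = -/FG/- → run F
t=21: L0/L1/L2 = -/FG/- → run F
t=22: L0/L1/L2 = -/FG/- → run F
t=23: L0/L1/L2 = -/FG/- → run F
t=24: L0/L1/L2 = -/G/- → run G
t=25: (idle)
t=26: (idle)
t=27: (idle)
t=28: (idle)
t=29: (idle)
t=30: (idle)
t=31: (idle)
t=32: (idle)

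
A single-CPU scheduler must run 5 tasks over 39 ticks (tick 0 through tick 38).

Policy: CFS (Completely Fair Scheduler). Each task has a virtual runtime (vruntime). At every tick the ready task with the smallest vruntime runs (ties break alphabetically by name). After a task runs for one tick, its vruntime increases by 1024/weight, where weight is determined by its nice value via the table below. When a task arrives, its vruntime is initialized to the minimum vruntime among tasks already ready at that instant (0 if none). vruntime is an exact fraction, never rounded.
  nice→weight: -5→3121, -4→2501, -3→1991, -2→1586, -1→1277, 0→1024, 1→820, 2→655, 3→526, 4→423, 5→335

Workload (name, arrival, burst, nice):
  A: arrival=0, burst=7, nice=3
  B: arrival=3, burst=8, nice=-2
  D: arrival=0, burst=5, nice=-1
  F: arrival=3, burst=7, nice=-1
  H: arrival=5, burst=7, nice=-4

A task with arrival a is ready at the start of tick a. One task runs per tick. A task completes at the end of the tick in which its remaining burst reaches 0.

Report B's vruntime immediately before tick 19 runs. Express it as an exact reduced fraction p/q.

vruntime(B, start of tick 19) = 4239360/1012661

t=0: vr[A=0 D=0] → run A
t=1: vr[A=512/263 D=0] → run D
t=2: vr[A=512/263 D=1024/1277] → run D
t=3: vr[A=512/263 B=2048/1277 D=2048/1277 F=2048/1277] → run B
t=4: vr[A=512/263 B=2277888/1012661 D=2048/1277 F=2048/1277] → run D
t=5: vr[A=512/263 B=2277888/1012661 D=3072/1277 F=2048/1277 H=2048/1277] → run F
t=6: vr[A=512/263 B=2277888/1012661 D=3072/1277 F=3072/1277 H=2048/1277] → run H
t=7: vr[A=512/263 B=2277888/1012661 D=3072/1277 F=3072/1277 H=6429696/3193777] → run A
t=8: vr[A=1024/263 B=2277888/1012661 D=3072/1277 F=3072/1277 H=6429696/3193777] → run H
t=9: vr[A=1024/263 B=2277888/1012661 D=3072/1277 F=3072/1277 H=7737344/3193777] → run B
t=10: vr[A=1024/263 B=2931712/1012661 D=3072/1277 F=3072/1277 H=7737344/3193777] → run D
t=11: vr[A=1024/263 B=2931712/1012661 D=4096/1277 F=3072/1277 H=7737344/3193777] → run F
t=12: vr[A=1024/263 B=2931712/1012661 D=4096/1277 F=4096/1277 H=7737344/3193777] → run H
t=13: vr[A=1024/263 B=2931712/1012661 D=4096/1277 F=4096/1277 H=9044992/3193777] → run H
t=14: vr[A=1024/263 B=2931712/1012661 D=4096/1277 F=4096/1277 H=10352640/3193777] → run B
t=15: vr[A=1024/263 B=3585536/1012661 D=4096/1277 F=4096/1277 H=10352640/3193777] → run D
t=16: vr[A=1024/263 B=3585536/1012661 F=4096/1277 H=10352640/3193777] → run F
t=17: vr[A=1024/263 B=3585536/1012661 F=5120/1277 H=10352640/3193777] → run H
t=18: vr[A=1024/263 B=3585536/1012661 F=5120/1277 H=11660288/3193777] → run B
t=19: vr[A=1024/263 B=4239360/1012661 F=5120/1277 H=11660288/3193777] → run H
t=20: vr[A=1024/263 B=4239360/1012661 F=5120/1277 H=12967936/3193777] → run A
t=21: vr[A=1536/263 B=4239360/1012661 F=5120/1277 H=12967936/3193777] → run F
t=22: vr[A=1536/263 B=4239360/1012661 F=6144/1277 H=12967936/3193777] → run H
t=23: vr[A=1536/263 B=4239360/1012661 F=6144/1277] → run B
t=24: vr[A=1536/263 B=4893184/1012661 F=6144/1277] → run F
t=25: vr[A=1536/263 B=4893184/1012661 F=7168/1277] → run B
t=26: vr[A=1536/263 B=5547008/1012661 F=7168/1277] → run B
t=27: vr[A=1536/263 B=6200832/1012661 F=7168/1277] → run F
t=28: vr[A=1536/263 B=6200832/1012661 F=8192/1277] → run A
t=29: vr[A=2048/263 B=6200832/1012661 F=8192/1277] → run B
t=30: vr[A=2048/263 F=8192/1277] → run F
t=31: vr[A=2048/263] → run A
t=32: vr[A=2560/263] → run A
t=33: vr[A=3072/263] → run A
t=34: (idle)
t=35: (idle)
t=36: (idle)
t=37: (idle)
t=38: (idle)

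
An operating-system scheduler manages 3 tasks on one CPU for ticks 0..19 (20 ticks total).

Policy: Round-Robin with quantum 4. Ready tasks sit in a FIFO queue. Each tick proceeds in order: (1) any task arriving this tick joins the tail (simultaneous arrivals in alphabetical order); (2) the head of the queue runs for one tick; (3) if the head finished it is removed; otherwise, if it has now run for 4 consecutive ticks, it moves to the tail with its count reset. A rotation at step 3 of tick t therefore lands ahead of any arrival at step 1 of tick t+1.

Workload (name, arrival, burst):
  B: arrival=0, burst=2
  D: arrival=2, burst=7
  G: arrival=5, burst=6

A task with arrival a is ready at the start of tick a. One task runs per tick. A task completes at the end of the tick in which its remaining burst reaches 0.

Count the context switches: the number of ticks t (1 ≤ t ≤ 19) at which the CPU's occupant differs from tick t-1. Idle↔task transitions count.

context switches = 5

t=0: queue=[B] q_used=0 → run B
t=1: queue=[B] q_used=1 → run B
t=2: queue=[D] q_used=0 → run D
t=3: queue=[D] q_used=1 → run D
t=4: queue=[D] q_used=2 → run D
t=5: queue=[D,G] q_used=3 → run D
t=6: queue=[G,D] q_used=0 → run G
t=7: queue=[G,D] q_used=1 → run G
t=8: queue=[G,D] q_used=2 → run G
t=9: queue=[G,D] q_used=3 → run G
t=10: queue=[D,G] q_used=0 → run D
t=11: queue=[D,G] q_used=1 → run D
t=12: queue=[D,G] q_used=2 → run D
t=13: queue=[G] q_used=0 → run G
t=14: queue=[G] q_used=1 → run G
t=15: (idle)
t=16: (idle)
t=17: (idle)
t=18: (idle)
t=19: (idle)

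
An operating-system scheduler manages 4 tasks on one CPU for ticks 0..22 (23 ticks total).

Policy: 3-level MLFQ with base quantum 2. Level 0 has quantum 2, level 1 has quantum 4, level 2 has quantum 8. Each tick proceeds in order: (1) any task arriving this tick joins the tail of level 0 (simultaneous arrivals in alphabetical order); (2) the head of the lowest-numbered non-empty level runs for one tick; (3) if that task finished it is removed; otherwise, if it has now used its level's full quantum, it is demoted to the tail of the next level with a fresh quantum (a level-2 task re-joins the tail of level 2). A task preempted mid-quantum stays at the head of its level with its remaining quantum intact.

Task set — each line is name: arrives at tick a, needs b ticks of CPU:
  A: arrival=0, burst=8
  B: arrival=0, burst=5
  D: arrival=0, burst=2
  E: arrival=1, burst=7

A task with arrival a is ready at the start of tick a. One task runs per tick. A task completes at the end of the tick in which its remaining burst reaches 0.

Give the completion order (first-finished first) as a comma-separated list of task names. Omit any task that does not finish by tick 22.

completion order = D, B, A, E

t=0: L0/L1/L2 = ABD/-/- → run A
t=1: L0/L1/L2 = ABDE/-/- → run A
t=2: L0/L1/L2 = BDE/A/- → run B
t=3: L0/L1/L2 = BDE/A/- → run B
t=4: L0/L1/L2 = DE/AB/- → run D
t=5: L0/L1/L2 = DE/AB/- → run D
t=6: L0/L1/L2 = E/AB/- → run E
t=7: L0/L1/L2 = E/AB/- → run E
t=8: L0/L1/L2 = -/ABE/- → run A
t=9: L0/L1/L2 = -/ABE/- → run A
t=10: L0/L1/L2 = -/ABE/- → run A
t=11: L0/L1/L2 = -/ABE/- → run A
t=12: L0/L1/L2 = -/BE/A → run B
t=13: L0/L1/L2 = -/BE/A → run B
t=14: L0/L1/L2 = -/BE/A → run B
t=15: L0/L1/L2 = -/E/A → run E
t=16: L0/L1/L2 = -/E/A → run E
t=17: L0/L1/L2 = -/E/A → run E
t=18: L0/L1/L2 = -/E/A → run E
t=19: L0/L1/L2 = -/-/AE → run A
t=20: L0/L1/L2 = -/-/AE → run A
t=21: L0/L1/L2 = -/-/E → run E
t=22: (idle)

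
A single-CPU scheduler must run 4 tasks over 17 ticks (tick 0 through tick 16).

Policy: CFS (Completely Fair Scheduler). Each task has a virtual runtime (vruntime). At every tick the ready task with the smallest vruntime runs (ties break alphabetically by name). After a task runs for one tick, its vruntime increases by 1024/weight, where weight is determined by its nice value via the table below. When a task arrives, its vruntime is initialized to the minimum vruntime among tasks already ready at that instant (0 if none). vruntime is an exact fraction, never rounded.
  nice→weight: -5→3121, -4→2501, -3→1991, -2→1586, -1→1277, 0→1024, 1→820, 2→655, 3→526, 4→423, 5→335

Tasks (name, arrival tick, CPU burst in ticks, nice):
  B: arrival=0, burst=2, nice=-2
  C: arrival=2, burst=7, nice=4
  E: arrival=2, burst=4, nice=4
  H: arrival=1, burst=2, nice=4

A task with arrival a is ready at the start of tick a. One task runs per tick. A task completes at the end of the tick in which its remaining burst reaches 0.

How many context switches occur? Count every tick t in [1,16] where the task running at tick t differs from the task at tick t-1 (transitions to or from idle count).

t=0: vr[B=0] → run B
t=1: vr[B=512/793 H=512/793] → run B
t=2: vr[C=512/793 E=512/793 H=512/793] → run C
t=3: vr[C=1028608/335439 E=512/793 H=512/793] → run E
t=4: vr[C=1028608/335439 E=1028608/335439 H=512/793] → run H
t=5: vr[C=1028608/335439 E=1028608/335439 H=1028608/335439] → run C
t=6: vr[C=1840640/335439 E=1028608/335439 H=1028608/335439] → run E
t=7: vr[C=1840640/335439 E=1840640/335439 H=1028608/335439] → run H
t=8: vr[C=1840640/335439 E=1840640/335439] → run C
t=9: vr[C=884224/111813 E=1840640/335439] → run E
t=10: vr[C=884224/111813 E=884224/111813] → run C
t=11: vr[C=3464704/335439 E=884224/111813] → run E
t=12: vr[C=3464704/335439] → run C
t=13: vr[C=4276736/335439] → run C
t=14: vr[C=1696256/111813] → run C
t=15: (idle)
t=16: (idle)

context switches = 12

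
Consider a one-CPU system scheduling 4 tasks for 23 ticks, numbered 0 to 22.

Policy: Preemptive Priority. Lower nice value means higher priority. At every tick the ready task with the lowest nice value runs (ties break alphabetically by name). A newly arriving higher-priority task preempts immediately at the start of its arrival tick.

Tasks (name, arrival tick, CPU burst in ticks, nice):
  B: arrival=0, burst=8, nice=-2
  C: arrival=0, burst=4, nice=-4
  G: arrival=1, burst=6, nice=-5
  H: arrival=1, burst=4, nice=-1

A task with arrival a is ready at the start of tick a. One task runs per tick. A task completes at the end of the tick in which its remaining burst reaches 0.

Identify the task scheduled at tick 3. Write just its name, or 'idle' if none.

t=0: ready={B,C} → run C
t=1: ready={B,C,G,H} → run G
t=2: ready={B,C,G,H} → run G
t=3: ready={B,C,G,H} → run G
t=4: ready={B,C,G,H} → run G
t=5: ready={B,C,G,H} → run G
t=6: ready={B,C,G,H} → run G
t=7: ready={B,C,H} → run C
t=8: ready={B,C,H} → run C
t=9: ready={B,C,H} → run C
t=10: ready={B,H} → run B
t=11: ready={B,H} → run B
t=12: ready={B,H} → run B
t=13: ready={B,H} → run B
t=14: ready={B,H} → run B
t=15: ready={B,H} → run B
t=16: ready={B,H} → run B
t=17: ready={B,H} → run B
t=18: ready={H} → run H
t=19: ready={H} → run H
t=20: ready={H} → run H
t=21: ready={H} → run H
t=22: (idle)

running at tick 3 = G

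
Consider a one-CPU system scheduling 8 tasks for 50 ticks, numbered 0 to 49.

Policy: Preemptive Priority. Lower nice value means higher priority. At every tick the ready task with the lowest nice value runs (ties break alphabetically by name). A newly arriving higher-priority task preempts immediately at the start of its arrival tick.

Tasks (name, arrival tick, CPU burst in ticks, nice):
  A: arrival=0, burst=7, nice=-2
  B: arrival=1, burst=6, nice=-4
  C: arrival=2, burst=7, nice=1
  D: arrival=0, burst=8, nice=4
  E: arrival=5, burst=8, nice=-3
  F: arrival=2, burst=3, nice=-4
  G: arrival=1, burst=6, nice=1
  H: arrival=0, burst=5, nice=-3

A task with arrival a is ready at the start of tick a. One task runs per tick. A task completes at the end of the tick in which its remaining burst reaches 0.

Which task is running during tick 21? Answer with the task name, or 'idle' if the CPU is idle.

t=0: ready={A,D,H} → run H
t=1: ready={A,B,D,G,H} → run B
t=2: ready={A,B,C,D,F,G,H} → run B
t=3: ready={A,B,C,D,F,G,H} → run B
t=4: ready={A,B,C,D,F,G,H} → run B
t=5: ready={A,B,C,D,E,F,G,H} → run B
t=6: ready={A,B,C,D,E,F,G,H} → run B
t=7: ready={A,C,D,E,F,G,H} → run F
t=8: ready={A,C,D,E,F,G,H} → run F
t=9: ready={A,C,D,E,F,G,H} → run F
t=10: ready={A,C,D,E,G,H} → run E
t=11: ready={A,C,D,E,G,H} → run E
t=12: ready={A,C,D,E,G,H} → run E
t=13: ready={A,C,D,E,G,H} → run E
t=14: ready={A,C,D,E,G,H} → run E
t=15: ready={A,C,D,E,G,H} → run E
t=16: ready={A,C,D,E,G,H} → run E
t=17: ready={A,C,D,E,G,H} → run E
t=18: ready={A,C,D,G,H} → run H
t=19: ready={A,C,D,G,H} → run H
t=20: ready={A,C,D,G,H} → run H
t=21: ready={A,C,D,G,H} → run H
t=22: ready={A,C,D,G} → run A
t=23: ready={A,C,D,G} → run A
t=24: ready={A,C,D,G} → run A
t=25: ready={A,C,D,G} → run A
t=26: ready={A,C,D,G} → run A
t=27: ready={A,C,D,G} → run A
t=28: ready={A,C,D,G} → run A
t=29: ready={C,D,G} → run C
t=30: ready={C,D,G} → run C
t=31: ready={C,D,G} → run C
t=32: ready={C,D,G} → run C
t=33: ready={C,D,G} → run C
t=34: ready={C,D,G} → run C
t=35: ready={C,D,G} → run C
t=36: ready={D,G} → run G
t=37: ready={D,G} → run G
t=38: ready={D,G} → run G
t=39: ready={D,G} → run G
t=40: ready={D,G} → run G
t=41: ready={D,G} → run G
t=42: ready={D} → run D
t=43: ready={D} → run D
t=44: ready={D} → run D
t=45: ready={D} → run D
t=46: ready={D} → run D
t=47: ready={D} → run D
t=48: ready={D} → run D
t=49: ready={D} → run D

running at tick 21 = H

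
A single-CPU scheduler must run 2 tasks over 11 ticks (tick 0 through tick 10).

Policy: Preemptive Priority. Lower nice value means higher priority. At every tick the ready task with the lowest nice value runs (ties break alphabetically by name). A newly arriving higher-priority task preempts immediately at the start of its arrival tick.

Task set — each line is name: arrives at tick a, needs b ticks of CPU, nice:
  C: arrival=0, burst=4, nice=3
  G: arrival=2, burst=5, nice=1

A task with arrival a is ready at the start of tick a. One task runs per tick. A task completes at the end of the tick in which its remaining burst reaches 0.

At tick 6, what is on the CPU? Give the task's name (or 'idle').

t=0: ready={C} → run C
t=1: ready={C} → run C
t=2: ready={C,G} → run G
t=3: ready={C,G} → run G
t=4: ready={C,G} → run G
t=5: ready={C,G} → run G
t=6: ready={C,G} → run G
t=7: ready={C} → run C
t=8: ready={C} → run C
t=9: (idle)
t=10: (idle)

running at tick 6 = G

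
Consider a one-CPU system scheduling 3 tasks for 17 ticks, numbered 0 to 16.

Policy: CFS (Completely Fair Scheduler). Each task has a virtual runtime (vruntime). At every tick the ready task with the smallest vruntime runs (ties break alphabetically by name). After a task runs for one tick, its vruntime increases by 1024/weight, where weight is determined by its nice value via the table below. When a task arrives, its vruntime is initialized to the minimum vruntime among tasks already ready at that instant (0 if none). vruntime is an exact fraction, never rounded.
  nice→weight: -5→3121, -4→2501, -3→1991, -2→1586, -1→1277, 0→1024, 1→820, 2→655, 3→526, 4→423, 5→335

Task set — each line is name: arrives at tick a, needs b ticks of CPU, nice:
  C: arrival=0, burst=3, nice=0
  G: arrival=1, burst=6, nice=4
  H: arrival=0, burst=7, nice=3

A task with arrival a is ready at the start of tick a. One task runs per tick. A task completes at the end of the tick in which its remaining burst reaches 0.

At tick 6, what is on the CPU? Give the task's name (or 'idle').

t=0: vr[C=0 H=0] → run C
t=1: vr[C=1 G=0 H=0] → run G
t=2: vr[C=1 G=1024/423 H=0] → run H
t=3: vr[C=1 G=1024/423 H=512/263] → run C
t=4: vr[C=2 G=1024/423 H=512/263] → run H
t=5: vr[C=2 G=1024/423 H=1024/263] → run C
t=6: vr[G=1024/423 H=1024/263] → run G
t=7: vr[G=2048/423 H=1024/263] → run H
t=8: vr[G=2048/423 H=1536/263] → run G
t=9: vr[G=1024/141 H=1536/263] → run H
t=10: vr[G=1024/141 H=2048/263] → run G
t=11: vr[G=4096/423 H=2048/263] → run H
t=12: vr[G=4096/423 H=2560/263] → run G
t=13: vr[G=5120/423 H=2560/263] → run H
t=14: vr[G=5120/423 H=3072/263] → run H
t=15: vr[G=5120/423] → run G
t=16: (idle)

running at tick 6 = G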